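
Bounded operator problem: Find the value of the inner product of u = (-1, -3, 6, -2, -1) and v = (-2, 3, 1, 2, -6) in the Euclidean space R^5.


Computing the standard inner product <u, v> = sum u_i * v_i
= -1*-2 + -3*3 + 6*1 + -2*2 + -1*-6
= 2 + -9 + 6 + -4 + 6
= 1

1


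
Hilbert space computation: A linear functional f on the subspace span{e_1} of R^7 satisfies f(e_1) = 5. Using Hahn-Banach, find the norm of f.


The norm of f is given by ||f|| = sup_{||x||=1} |f(x)|.
On span{e_1}, ||e_1|| = 1, so ||f|| = |f(e_1)| / ||e_1||
= |5| / 1 = 5.0000

5.0000


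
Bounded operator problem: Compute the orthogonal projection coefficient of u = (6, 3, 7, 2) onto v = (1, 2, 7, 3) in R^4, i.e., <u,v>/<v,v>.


Computing <u,v> = 6*1 + 3*2 + 7*7 + 2*3 = 67
Computing <v,v> = 1^2 + 2^2 + 7^2 + 3^2 = 63
Projection coefficient = 67/63 = 1.0635

1.0635


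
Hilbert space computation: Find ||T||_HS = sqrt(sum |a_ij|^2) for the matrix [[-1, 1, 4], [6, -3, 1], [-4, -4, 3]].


The Hilbert-Schmidt norm is sqrt(sum of squares of all entries).
Sum of squares = (-1)^2 + 1^2 + 4^2 + 6^2 + (-3)^2 + 1^2 + (-4)^2 + (-4)^2 + 3^2
= 1 + 1 + 16 + 36 + 9 + 1 + 16 + 16 + 9 = 105
||T||_HS = sqrt(105) = 10.2470

10.2470


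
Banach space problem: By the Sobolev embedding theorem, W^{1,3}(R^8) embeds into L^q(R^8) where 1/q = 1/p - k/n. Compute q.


Using the Sobolev embedding formula: 1/q = 1/p - k/n
1/q = 1/3 - 1/8 = 5/24
q = 1/(5/24) = 24/5 = 4.8000

4.8000


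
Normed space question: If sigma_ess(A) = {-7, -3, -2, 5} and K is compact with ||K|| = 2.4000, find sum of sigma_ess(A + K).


By Weyl's theorem, the essential spectrum is invariant under compact perturbations.
sigma_ess(A + K) = sigma_ess(A) = {-7, -3, -2, 5}
Sum = -7 + -3 + -2 + 5 = -7

-7


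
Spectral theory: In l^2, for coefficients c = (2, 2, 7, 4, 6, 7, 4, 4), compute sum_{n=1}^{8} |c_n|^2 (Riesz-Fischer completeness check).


sum |c_n|^2 = 2^2 + 2^2 + 7^2 + 4^2 + 6^2 + 7^2 + 4^2 + 4^2
= 4 + 4 + 49 + 16 + 36 + 49 + 16 + 16
= 190

190


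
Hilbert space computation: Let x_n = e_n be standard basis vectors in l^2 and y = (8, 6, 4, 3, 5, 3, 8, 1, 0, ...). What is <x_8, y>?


x_8 = e_8 is the standard basis vector with 1 in position 8.
<x_8, y> = y_8 = 1
As n -> infinity, <x_n, y> -> 0, confirming weak convergence of (x_n) to 0.

1


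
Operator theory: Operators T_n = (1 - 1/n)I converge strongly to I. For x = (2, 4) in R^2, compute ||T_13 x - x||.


T_13 x - x = (1 - 1/13)x - x = -x/13
||x|| = sqrt(20) = 4.4721
||T_13 x - x|| = ||x||/13 = 4.4721/13 = 0.3440

0.3440


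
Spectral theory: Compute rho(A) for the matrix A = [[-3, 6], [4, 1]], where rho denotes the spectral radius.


For a 2x2 matrix, eigenvalues satisfy lambda^2 - (trace)*lambda + det = 0
trace = -3 + 1 = -2
det = -3*1 - 6*4 = -27
discriminant = (-2)^2 - 4*(-27) = 112
spectral radius = max |eigenvalue| = 6.2915

6.2915


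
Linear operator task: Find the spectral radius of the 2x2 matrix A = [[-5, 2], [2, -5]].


For a 2x2 matrix, eigenvalues satisfy lambda^2 - (trace)*lambda + det = 0
trace = -5 + -5 = -10
det = -5*-5 - 2*2 = 21
discriminant = (-10)^2 - 4*(21) = 16
spectral radius = max |eigenvalue| = 7.0000

7.0000


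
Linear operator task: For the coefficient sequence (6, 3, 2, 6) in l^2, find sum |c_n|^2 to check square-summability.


sum |c_n|^2 = 6^2 + 3^2 + 2^2 + 6^2
= 36 + 9 + 4 + 36
= 85

85


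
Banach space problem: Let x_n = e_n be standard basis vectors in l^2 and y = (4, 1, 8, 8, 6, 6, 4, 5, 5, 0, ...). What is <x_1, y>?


x_1 = e_1 is the standard basis vector with 1 in position 1.
<x_1, y> = y_1 = 4
As n -> infinity, <x_n, y> -> 0, confirming weak convergence of (x_n) to 0.

4


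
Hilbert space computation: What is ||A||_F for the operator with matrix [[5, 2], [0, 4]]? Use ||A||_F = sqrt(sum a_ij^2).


||A||_F^2 = sum a_ij^2
= 5^2 + 2^2 + 0^2 + 4^2
= 25 + 4 + 0 + 16 = 45
||A||_F = sqrt(45) = 6.7082

6.7082


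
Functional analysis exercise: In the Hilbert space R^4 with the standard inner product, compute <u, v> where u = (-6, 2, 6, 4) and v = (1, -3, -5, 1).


Computing the standard inner product <u, v> = sum u_i * v_i
= -6*1 + 2*-3 + 6*-5 + 4*1
= -6 + -6 + -30 + 4
= -38

-38


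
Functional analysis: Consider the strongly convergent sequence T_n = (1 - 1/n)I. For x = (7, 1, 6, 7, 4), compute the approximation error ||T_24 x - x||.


T_24 x - x = (1 - 1/24)x - x = -x/24
||x|| = sqrt(151) = 12.2882
||T_24 x - x|| = ||x||/24 = 12.2882/24 = 0.5120

0.5120


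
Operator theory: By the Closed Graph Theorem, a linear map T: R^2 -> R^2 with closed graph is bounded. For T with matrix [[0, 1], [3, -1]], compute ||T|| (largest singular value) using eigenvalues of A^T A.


A^T A = [[9, -3], [-3, 2]]
trace(A^T A) = 11, det(A^T A) = 9
discriminant = 11^2 - 4*9 = 85
Largest eigenvalue of A^T A = (trace + sqrt(disc))/2 = 10.1098
||T|| = sqrt(10.1098) = 3.1796

3.1796


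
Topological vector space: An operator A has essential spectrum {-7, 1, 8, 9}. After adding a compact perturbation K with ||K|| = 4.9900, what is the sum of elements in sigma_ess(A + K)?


By Weyl's theorem, the essential spectrum is invariant under compact perturbations.
sigma_ess(A + K) = sigma_ess(A) = {-7, 1, 8, 9}
Sum = -7 + 1 + 8 + 9 = 11

11


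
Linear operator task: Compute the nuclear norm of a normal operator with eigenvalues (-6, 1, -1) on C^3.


For a normal operator, singular values equal |eigenvalues|.
Trace norm = sum |lambda_i| = 6 + 1 + 1
= 8

8


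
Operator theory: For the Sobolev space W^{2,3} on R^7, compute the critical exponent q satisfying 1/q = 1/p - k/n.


Using the Sobolev embedding formula: 1/q = 1/p - k/n
1/q = 1/3 - 2/7 = 1/21
q = 1/(1/21) = 21

21.0000


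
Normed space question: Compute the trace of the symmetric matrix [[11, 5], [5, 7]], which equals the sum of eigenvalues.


For a self-adjoint (symmetric) matrix, the eigenvalues are real.
The sum of eigenvalues equals the trace of the matrix.
trace = 11 + 7 = 18

18


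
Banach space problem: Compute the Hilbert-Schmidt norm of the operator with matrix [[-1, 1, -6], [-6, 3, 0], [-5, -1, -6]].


The Hilbert-Schmidt norm is sqrt(sum of squares of all entries).
Sum of squares = (-1)^2 + 1^2 + (-6)^2 + (-6)^2 + 3^2 + 0^2 + (-5)^2 + (-1)^2 + (-6)^2
= 1 + 1 + 36 + 36 + 9 + 0 + 25 + 1 + 36 = 145
||T||_HS = sqrt(145) = 12.0416

12.0416


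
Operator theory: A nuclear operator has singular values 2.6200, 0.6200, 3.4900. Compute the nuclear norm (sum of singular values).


The nuclear norm is the sum of all singular values.
||T||_1 = 2.6200 + 0.6200 + 3.4900
= 6.7300

6.7300


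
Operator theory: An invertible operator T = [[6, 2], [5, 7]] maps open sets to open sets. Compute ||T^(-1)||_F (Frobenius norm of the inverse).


det(T) = 6*7 - 2*5 = 32
T^(-1) = (1/32) * [[7, -2], [-5, 6]] = [[0.2188, -0.0625], [-0.1562, 0.1875]]
||T^(-1)||_F^2 = 0.2188^2 + (-0.0625)^2 + (-0.1562)^2 + 0.1875^2 = 0.1113
||T^(-1)||_F = sqrt(0.1113) = 0.3337

0.3337


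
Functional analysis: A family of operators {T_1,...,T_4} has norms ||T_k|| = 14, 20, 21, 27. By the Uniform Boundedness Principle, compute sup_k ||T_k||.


By the Uniform Boundedness Principle, the supremum of norms is finite.
sup_k ||T_k|| = max(14, 20, 21, 27) = 27

27


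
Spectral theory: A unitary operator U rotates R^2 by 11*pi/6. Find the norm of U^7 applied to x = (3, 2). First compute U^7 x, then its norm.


U is a rotation by theta = 11*pi/6
U^7 = rotation by 7*theta = 77*pi/6 = 5*pi/6 (mod 2*pi)
cos(5*pi/6) = -0.8660, sin(5*pi/6) = 0.5000
U^7 x = (-0.8660 * 3 - 0.5000 * 2, 0.5000 * 3 + -0.8660 * 2)
= (-3.5981, -0.2321)
||U^7 x|| = sqrt((-3.5981)^2 + (-0.2321)^2) = sqrt(13.0000) = 3.6056

3.6056


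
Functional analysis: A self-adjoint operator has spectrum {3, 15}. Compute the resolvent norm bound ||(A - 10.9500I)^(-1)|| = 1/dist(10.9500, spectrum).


dist(10.9500, {3, 15}) = min(|10.9500 - 3|, |10.9500 - 15|)
= min(7.9500, 4.0500) = 4.0500
Resolvent bound = 1/4.0500 = 0.2469

0.2469


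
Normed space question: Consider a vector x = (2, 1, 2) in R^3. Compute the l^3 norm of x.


The l^3 norm = (sum |x_i|^3)^(1/3)
Sum of 3th powers = 8 + 1 + 8 = 17
||x||_3 = (17)^(1/3) = 2.5713

2.5713


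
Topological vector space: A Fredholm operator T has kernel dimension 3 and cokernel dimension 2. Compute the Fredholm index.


The Fredholm index is defined as ind(T) = dim(ker T) - dim(coker T)
= 3 - 2
= 1

1


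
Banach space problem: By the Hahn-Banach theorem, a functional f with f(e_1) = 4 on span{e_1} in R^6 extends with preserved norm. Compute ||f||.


The norm of f is given by ||f|| = sup_{||x||=1} |f(x)|.
On span{e_1}, ||e_1|| = 1, so ||f|| = |f(e_1)| / ||e_1||
= |4| / 1 = 4.0000

4.0000


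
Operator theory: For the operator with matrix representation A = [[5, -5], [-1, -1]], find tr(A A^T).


trace(A * A^T) = sum of squares of all entries
= 5^2 + (-5)^2 + (-1)^2 + (-1)^2
= 25 + 25 + 1 + 1
= 52

52


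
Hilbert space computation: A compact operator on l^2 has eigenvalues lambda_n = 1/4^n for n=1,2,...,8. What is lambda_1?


The eigenvalue formula gives lambda_1 = 1/4^1
= 1/4
= 0.2500

0.2500


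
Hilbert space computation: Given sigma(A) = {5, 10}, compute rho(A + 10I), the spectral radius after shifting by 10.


Spectrum of A + 10I = {15, 20}
Spectral radius = max |lambda| over the shifted spectrum
= max(15, 20) = 20

20


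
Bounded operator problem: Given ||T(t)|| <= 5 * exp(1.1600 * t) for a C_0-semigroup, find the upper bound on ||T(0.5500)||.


||T(0.5500)|| <= 5 * exp(1.1600 * 0.5500)
= 5 * exp(0.6380)
= 5 * 1.8927
= 9.4635

9.4635


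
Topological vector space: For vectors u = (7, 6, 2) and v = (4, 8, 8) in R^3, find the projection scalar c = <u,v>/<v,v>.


Computing <u,v> = 7*4 + 6*8 + 2*8 = 92
Computing <v,v> = 4^2 + 8^2 + 8^2 = 144
Projection coefficient = 92/144 = 0.6389

0.6389


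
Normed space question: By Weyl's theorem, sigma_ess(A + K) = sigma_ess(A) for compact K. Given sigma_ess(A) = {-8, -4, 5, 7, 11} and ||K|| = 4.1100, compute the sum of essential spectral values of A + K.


By Weyl's theorem, the essential spectrum is invariant under compact perturbations.
sigma_ess(A + K) = sigma_ess(A) = {-8, -4, 5, 7, 11}
Sum = -8 + -4 + 5 + 7 + 11 = 11

11


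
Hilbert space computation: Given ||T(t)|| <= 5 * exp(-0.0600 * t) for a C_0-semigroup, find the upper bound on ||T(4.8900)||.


||T(4.8900)|| <= 5 * exp(-0.0600 * 4.8900)
= 5 * exp(-0.2934)
= 5 * 0.7457
= 3.7286

3.7286


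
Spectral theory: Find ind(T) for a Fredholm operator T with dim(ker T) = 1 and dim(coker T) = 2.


The Fredholm index is defined as ind(T) = dim(ker T) - dim(coker T)
= 1 - 2
= -1

-1


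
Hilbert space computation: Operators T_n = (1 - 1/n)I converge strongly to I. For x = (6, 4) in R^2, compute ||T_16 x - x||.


T_16 x - x = (1 - 1/16)x - x = -x/16
||x|| = sqrt(52) = 7.2111
||T_16 x - x|| = ||x||/16 = 7.2111/16 = 0.4507

0.4507


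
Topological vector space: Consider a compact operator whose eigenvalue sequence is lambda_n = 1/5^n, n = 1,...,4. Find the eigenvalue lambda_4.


The eigenvalue formula gives lambda_4 = 1/5^4
= 1/625
= 0.0016

0.0016


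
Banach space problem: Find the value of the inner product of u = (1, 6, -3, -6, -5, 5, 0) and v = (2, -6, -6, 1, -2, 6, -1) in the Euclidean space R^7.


Computing the standard inner product <u, v> = sum u_i * v_i
= 1*2 + 6*-6 + -3*-6 + -6*1 + -5*-2 + 5*6 + 0*-1
= 2 + -36 + 18 + -6 + 10 + 30 + 0
= 18

18


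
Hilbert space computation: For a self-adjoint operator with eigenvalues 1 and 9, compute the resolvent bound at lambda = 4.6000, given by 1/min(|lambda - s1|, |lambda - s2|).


dist(4.6000, {1, 9}) = min(|4.6000 - 1|, |4.6000 - 9|)
= min(3.6000, 4.4000) = 3.6000
Resolvent bound = 1/3.6000 = 0.2778

0.2778


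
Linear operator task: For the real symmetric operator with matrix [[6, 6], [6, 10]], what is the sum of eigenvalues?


For a self-adjoint (symmetric) matrix, the eigenvalues are real.
The sum of eigenvalues equals the trace of the matrix.
trace = 6 + 10 = 16

16


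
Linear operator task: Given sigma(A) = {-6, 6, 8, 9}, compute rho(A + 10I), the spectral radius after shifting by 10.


Spectrum of A + 10I = {4, 16, 18, 19}
Spectral radius = max |lambda| over the shifted spectrum
= max(4, 16, 18, 19) = 19

19


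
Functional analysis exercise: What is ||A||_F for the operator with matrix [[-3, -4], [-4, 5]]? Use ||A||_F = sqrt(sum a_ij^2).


||A||_F^2 = sum a_ij^2
= (-3)^2 + (-4)^2 + (-4)^2 + 5^2
= 9 + 16 + 16 + 25 = 66
||A||_F = sqrt(66) = 8.1240

8.1240


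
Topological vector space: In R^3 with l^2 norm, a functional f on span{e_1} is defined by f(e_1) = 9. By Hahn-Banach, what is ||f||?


The norm of f is given by ||f|| = sup_{||x||=1} |f(x)|.
On span{e_1}, ||e_1|| = 1, so ||f|| = |f(e_1)| / ||e_1||
= |9| / 1 = 9.0000

9.0000


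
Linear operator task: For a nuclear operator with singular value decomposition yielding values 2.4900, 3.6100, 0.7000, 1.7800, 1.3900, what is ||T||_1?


The nuclear norm is the sum of all singular values.
||T||_1 = 2.4900 + 3.6100 + 0.7000 + 1.7800 + 1.3900
= 9.9700

9.9700


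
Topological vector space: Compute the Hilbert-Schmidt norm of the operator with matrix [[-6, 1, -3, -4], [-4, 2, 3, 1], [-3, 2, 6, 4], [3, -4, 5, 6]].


The Hilbert-Schmidt norm is sqrt(sum of squares of all entries).
Sum of squares = (-6)^2 + 1^2 + (-3)^2 + (-4)^2 + (-4)^2 + 2^2 + 3^2 + 1^2 + (-3)^2 + 2^2 + 6^2 + 4^2 + 3^2 + (-4)^2 + 5^2 + 6^2
= 36 + 1 + 9 + 16 + 16 + 4 + 9 + 1 + 9 + 4 + 36 + 16 + 9 + 16 + 25 + 36 = 243
||T||_HS = sqrt(243) = 15.5885

15.5885


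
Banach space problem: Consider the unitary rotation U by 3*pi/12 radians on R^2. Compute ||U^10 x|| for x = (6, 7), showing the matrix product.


U is a rotation by theta = 3*pi/12
U^10 = rotation by 10*theta = 30*pi/12 = 6*pi/12 (mod 2*pi)
cos(6*pi/12) = 0.0000, sin(6*pi/12) = 1.0000
U^10 x = (0.0000 * 6 - 1.0000 * 7, 1.0000 * 6 + 0.0000 * 7)
= (-7.0000, 6.0000)
||U^10 x|| = sqrt((-7.0000)^2 + 6.0000^2) = sqrt(85.0000) = 9.2195

9.2195


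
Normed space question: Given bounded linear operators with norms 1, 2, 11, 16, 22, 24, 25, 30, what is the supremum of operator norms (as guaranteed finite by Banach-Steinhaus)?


By the Uniform Boundedness Principle, the supremum of norms is finite.
sup_k ||T_k|| = max(1, 2, 11, 16, 22, 24, 25, 30) = 30

30


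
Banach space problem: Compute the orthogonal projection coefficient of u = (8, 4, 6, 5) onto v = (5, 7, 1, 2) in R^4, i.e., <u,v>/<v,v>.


Computing <u,v> = 8*5 + 4*7 + 6*1 + 5*2 = 84
Computing <v,v> = 5^2 + 7^2 + 1^2 + 2^2 = 79
Projection coefficient = 84/79 = 1.0633

1.0633


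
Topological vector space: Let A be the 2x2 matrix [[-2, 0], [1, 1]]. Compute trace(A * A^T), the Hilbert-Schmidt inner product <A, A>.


trace(A * A^T) = sum of squares of all entries
= (-2)^2 + 0^2 + 1^2 + 1^2
= 4 + 0 + 1 + 1
= 6

6


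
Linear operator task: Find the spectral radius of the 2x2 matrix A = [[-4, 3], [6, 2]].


For a 2x2 matrix, eigenvalues satisfy lambda^2 - (trace)*lambda + det = 0
trace = -4 + 2 = -2
det = -4*2 - 3*6 = -26
discriminant = (-2)^2 - 4*(-26) = 108
spectral radius = max |eigenvalue| = 6.1962

6.1962


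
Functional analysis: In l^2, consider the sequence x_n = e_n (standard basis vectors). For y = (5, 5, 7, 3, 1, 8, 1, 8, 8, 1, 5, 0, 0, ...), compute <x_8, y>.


x_8 = e_8 is the standard basis vector with 1 in position 8.
<x_8, y> = y_8 = 8
As n -> infinity, <x_n, y> -> 0, confirming weak convergence of (x_n) to 0.

8


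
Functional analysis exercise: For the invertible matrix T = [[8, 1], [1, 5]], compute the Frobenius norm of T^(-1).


det(T) = 8*5 - 1*1 = 39
T^(-1) = (1/39) * [[5, -1], [-1, 8]] = [[0.1282, -0.0256], [-0.0256, 0.2051]]
||T^(-1)||_F^2 = 0.1282^2 + (-0.0256)^2 + (-0.0256)^2 + 0.2051^2 = 0.0598
||T^(-1)||_F = sqrt(0.0598) = 0.2446

0.2446


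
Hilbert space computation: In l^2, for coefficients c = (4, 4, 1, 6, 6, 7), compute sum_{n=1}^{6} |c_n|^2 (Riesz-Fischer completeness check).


sum |c_n|^2 = 4^2 + 4^2 + 1^2 + 6^2 + 6^2 + 7^2
= 16 + 16 + 1 + 36 + 36 + 49
= 154

154


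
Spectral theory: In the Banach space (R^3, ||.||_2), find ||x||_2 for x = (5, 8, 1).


The l^2 norm = (sum |x_i|^2)^(1/2)
Sum of 2th powers = 25 + 64 + 1 = 90
||x||_2 = (90)^(1/2) = 9.4868

9.4868


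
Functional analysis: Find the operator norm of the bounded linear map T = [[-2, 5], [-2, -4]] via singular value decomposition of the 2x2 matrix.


A^T A = [[8, -2], [-2, 41]]
trace(A^T A) = 49, det(A^T A) = 324
discriminant = 49^2 - 4*324 = 1105
Largest eigenvalue of A^T A = (trace + sqrt(disc))/2 = 41.1208
||T|| = sqrt(41.1208) = 6.4125

6.4125


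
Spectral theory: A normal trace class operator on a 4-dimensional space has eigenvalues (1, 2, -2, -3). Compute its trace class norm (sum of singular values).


For a normal operator, singular values equal |eigenvalues|.
Trace norm = sum |lambda_i| = 1 + 2 + 2 + 3
= 8

8


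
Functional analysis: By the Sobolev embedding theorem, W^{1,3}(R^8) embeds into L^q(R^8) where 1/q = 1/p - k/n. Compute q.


Using the Sobolev embedding formula: 1/q = 1/p - k/n
1/q = 1/3 - 1/8 = 5/24
q = 1/(5/24) = 24/5 = 4.8000

4.8000


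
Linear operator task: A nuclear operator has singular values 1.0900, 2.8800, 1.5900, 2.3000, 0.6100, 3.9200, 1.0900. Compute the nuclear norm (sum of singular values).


The nuclear norm is the sum of all singular values.
||T||_1 = 1.0900 + 2.8800 + 1.5900 + 2.3000 + 0.6100 + 3.9200 + 1.0900
= 13.4800

13.4800


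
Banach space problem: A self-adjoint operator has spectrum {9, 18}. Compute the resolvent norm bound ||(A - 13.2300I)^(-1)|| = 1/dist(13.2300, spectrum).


dist(13.2300, {9, 18}) = min(|13.2300 - 9|, |13.2300 - 18|)
= min(4.2300, 4.7700) = 4.2300
Resolvent bound = 1/4.2300 = 0.2364

0.2364


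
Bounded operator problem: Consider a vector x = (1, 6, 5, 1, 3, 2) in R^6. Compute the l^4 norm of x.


The l^4 norm = (sum |x_i|^4)^(1/4)
Sum of 4th powers = 1 + 1296 + 625 + 1 + 81 + 16 = 2020
||x||_4 = (2020)^(1/4) = 6.7041

6.7041


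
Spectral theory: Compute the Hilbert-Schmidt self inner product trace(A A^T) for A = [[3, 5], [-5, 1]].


trace(A * A^T) = sum of squares of all entries
= 3^2 + 5^2 + (-5)^2 + 1^2
= 9 + 25 + 25 + 1
= 60

60


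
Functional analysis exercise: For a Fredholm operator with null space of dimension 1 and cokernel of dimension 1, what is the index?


The Fredholm index is defined as ind(T) = dim(ker T) - dim(coker T)
= 1 - 1
= 0

0


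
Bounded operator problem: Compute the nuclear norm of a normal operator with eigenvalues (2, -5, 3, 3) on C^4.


For a normal operator, singular values equal |eigenvalues|.
Trace norm = sum |lambda_i| = 2 + 5 + 3 + 3
= 13

13


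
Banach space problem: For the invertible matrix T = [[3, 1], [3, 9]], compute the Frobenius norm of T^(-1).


det(T) = 3*9 - 1*3 = 24
T^(-1) = (1/24) * [[9, -1], [-3, 3]] = [[0.3750, -0.0417], [-0.1250, 0.1250]]
||T^(-1)||_F^2 = 0.3750^2 + (-0.0417)^2 + (-0.1250)^2 + 0.1250^2 = 0.1736
||T^(-1)||_F = sqrt(0.1736) = 0.4167

0.4167


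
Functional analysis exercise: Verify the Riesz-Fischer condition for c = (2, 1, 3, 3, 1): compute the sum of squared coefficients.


sum |c_n|^2 = 2^2 + 1^2 + 3^2 + 3^2 + 1^2
= 4 + 1 + 9 + 9 + 1
= 24

24


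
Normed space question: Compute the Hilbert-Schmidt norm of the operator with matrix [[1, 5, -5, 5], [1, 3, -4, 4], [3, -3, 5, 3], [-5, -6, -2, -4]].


The Hilbert-Schmidt norm is sqrt(sum of squares of all entries).
Sum of squares = 1^2 + 5^2 + (-5)^2 + 5^2 + 1^2 + 3^2 + (-4)^2 + 4^2 + 3^2 + (-3)^2 + 5^2 + 3^2 + (-5)^2 + (-6)^2 + (-2)^2 + (-4)^2
= 1 + 25 + 25 + 25 + 1 + 9 + 16 + 16 + 9 + 9 + 25 + 9 + 25 + 36 + 4 + 16 = 251
||T||_HS = sqrt(251) = 15.8430

15.8430


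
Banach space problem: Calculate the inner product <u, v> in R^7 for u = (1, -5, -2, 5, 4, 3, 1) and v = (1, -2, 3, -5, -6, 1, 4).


Computing the standard inner product <u, v> = sum u_i * v_i
= 1*1 + -5*-2 + -2*3 + 5*-5 + 4*-6 + 3*1 + 1*4
= 1 + 10 + -6 + -25 + -24 + 3 + 4
= -37

-37


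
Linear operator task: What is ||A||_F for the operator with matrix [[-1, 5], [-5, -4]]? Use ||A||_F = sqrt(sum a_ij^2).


||A||_F^2 = sum a_ij^2
= (-1)^2 + 5^2 + (-5)^2 + (-4)^2
= 1 + 25 + 25 + 16 = 67
||A||_F = sqrt(67) = 8.1854

8.1854


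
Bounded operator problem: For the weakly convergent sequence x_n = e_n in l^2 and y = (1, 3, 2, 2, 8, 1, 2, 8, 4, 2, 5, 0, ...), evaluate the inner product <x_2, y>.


x_2 = e_2 is the standard basis vector with 1 in position 2.
<x_2, y> = y_2 = 3
As n -> infinity, <x_n, y> -> 0, confirming weak convergence of (x_n) to 0.

3


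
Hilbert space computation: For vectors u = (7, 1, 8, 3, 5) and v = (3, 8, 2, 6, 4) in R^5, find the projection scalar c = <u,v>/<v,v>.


Computing <u,v> = 7*3 + 1*8 + 8*2 + 3*6 + 5*4 = 83
Computing <v,v> = 3^2 + 8^2 + 2^2 + 6^2 + 4^2 = 129
Projection coefficient = 83/129 = 0.6434

0.6434


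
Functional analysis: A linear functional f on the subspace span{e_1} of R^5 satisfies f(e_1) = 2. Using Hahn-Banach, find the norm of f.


The norm of f is given by ||f|| = sup_{||x||=1} |f(x)|.
On span{e_1}, ||e_1|| = 1, so ||f|| = |f(e_1)| / ||e_1||
= |2| / 1 = 2.0000

2.0000


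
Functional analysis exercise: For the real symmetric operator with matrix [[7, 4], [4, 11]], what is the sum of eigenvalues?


For a self-adjoint (symmetric) matrix, the eigenvalues are real.
The sum of eigenvalues equals the trace of the matrix.
trace = 7 + 11 = 18

18


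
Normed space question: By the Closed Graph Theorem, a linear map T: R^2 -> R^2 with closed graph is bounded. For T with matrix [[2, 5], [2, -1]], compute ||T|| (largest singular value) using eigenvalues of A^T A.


A^T A = [[8, 8], [8, 26]]
trace(A^T A) = 34, det(A^T A) = 144
discriminant = 34^2 - 4*144 = 580
Largest eigenvalue of A^T A = (trace + sqrt(disc))/2 = 29.0416
||T|| = sqrt(29.0416) = 5.3890

5.3890


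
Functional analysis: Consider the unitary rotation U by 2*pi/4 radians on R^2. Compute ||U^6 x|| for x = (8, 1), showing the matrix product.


U is a rotation by theta = 2*pi/4
U^6 = rotation by 6*theta = 12*pi/4 = 4*pi/4 (mod 2*pi)
cos(4*pi/4) = -1.0000, sin(4*pi/4) = 0.0000
U^6 x = (-1.0000 * 8 - 0.0000 * 1, 0.0000 * 8 + -1.0000 * 1)
= (-8.0000, -1.0000)
||U^6 x|| = sqrt((-8.0000)^2 + (-1.0000)^2) = sqrt(65.0000) = 8.0623

8.0623


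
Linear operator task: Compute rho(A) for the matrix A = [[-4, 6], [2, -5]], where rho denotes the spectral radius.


For a 2x2 matrix, eigenvalues satisfy lambda^2 - (trace)*lambda + det = 0
trace = -4 + -5 = -9
det = -4*-5 - 6*2 = 8
discriminant = (-9)^2 - 4*(8) = 49
spectral radius = max |eigenvalue| = 8.0000

8.0000


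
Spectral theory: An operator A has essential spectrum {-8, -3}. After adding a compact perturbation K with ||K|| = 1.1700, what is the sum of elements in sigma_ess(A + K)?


By Weyl's theorem, the essential spectrum is invariant under compact perturbations.
sigma_ess(A + K) = sigma_ess(A) = {-8, -3}
Sum = -8 + -3 = -11

-11


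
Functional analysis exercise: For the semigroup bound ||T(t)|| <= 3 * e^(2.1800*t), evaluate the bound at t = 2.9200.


||T(2.9200)|| <= 3 * exp(2.1800 * 2.9200)
= 3 * exp(6.3656)
= 3 * 581.4936
= 1744.4809

1744.4809


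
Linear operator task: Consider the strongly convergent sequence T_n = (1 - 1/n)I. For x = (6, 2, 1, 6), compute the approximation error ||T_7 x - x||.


T_7 x - x = (1 - 1/7)x - x = -x/7
||x|| = sqrt(77) = 8.7750
||T_7 x - x|| = ||x||/7 = 8.7750/7 = 1.2536

1.2536


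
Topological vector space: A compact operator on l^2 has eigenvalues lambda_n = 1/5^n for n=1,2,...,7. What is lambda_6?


The eigenvalue formula gives lambda_6 = 1/5^6
= 1/15625
= 6.4000e-05

6.4000e-05


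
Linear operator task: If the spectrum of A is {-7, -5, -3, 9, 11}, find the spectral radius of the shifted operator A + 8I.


Spectrum of A + 8I = {1, 3, 5, 17, 19}
Spectral radius = max |lambda| over the shifted spectrum
= max(1, 3, 5, 17, 19) = 19

19


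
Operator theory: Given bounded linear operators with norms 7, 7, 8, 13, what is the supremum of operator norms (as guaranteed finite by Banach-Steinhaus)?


By the Uniform Boundedness Principle, the supremum of norms is finite.
sup_k ||T_k|| = max(7, 7, 8, 13) = 13

13


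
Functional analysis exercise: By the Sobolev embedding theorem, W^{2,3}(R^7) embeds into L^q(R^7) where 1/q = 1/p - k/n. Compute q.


Using the Sobolev embedding formula: 1/q = 1/p - k/n
1/q = 1/3 - 2/7 = 1/21
q = 1/(1/21) = 21

21.0000


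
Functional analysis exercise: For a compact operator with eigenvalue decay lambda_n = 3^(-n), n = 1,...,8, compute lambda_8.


The eigenvalue formula gives lambda_8 = 1/3^8
= 1/6561
= 1.5242e-04

1.5242e-04


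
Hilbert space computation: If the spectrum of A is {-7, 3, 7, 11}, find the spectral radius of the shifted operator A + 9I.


Spectrum of A + 9I = {2, 12, 16, 20}
Spectral radius = max |lambda| over the shifted spectrum
= max(2, 12, 16, 20) = 20

20


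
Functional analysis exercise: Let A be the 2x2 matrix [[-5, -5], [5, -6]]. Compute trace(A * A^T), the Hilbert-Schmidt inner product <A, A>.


trace(A * A^T) = sum of squares of all entries
= (-5)^2 + (-5)^2 + 5^2 + (-6)^2
= 25 + 25 + 25 + 36
= 111

111


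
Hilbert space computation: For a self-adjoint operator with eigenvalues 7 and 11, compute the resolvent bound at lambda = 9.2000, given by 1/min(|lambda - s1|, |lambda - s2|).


dist(9.2000, {7, 11}) = min(|9.2000 - 7|, |9.2000 - 11|)
= min(2.2000, 1.8000) = 1.8000
Resolvent bound = 1/1.8000 = 0.5556

0.5556


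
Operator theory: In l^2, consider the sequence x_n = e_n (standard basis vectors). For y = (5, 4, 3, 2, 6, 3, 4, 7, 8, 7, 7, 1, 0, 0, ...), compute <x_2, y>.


x_2 = e_2 is the standard basis vector with 1 in position 2.
<x_2, y> = y_2 = 4
As n -> infinity, <x_n, y> -> 0, confirming weak convergence of (x_n) to 0.

4


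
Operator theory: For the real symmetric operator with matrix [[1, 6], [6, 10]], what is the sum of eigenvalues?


For a self-adjoint (symmetric) matrix, the eigenvalues are real.
The sum of eigenvalues equals the trace of the matrix.
trace = 1 + 10 = 11

11


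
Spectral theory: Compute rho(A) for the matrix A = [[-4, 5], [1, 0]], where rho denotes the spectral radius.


For a 2x2 matrix, eigenvalues satisfy lambda^2 - (trace)*lambda + det = 0
trace = -4 + 0 = -4
det = -4*0 - 5*1 = -5
discriminant = (-4)^2 - 4*(-5) = 36
spectral radius = max |eigenvalue| = 5.0000

5.0000


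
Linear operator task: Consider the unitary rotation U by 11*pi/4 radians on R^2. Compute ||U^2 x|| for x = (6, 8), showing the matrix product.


U is a rotation by theta = 11*pi/4
U^2 = rotation by 2*theta = 22*pi/4 = 6*pi/4 (mod 2*pi)
cos(6*pi/4) = 0.0000, sin(6*pi/4) = -1.0000
U^2 x = (0.0000 * 6 - -1.0000 * 8, -1.0000 * 6 + 0.0000 * 8)
= (8.0000, -6.0000)
||U^2 x|| = sqrt(8.0000^2 + (-6.0000)^2) = sqrt(100.0000) = 10.0000

10.0000


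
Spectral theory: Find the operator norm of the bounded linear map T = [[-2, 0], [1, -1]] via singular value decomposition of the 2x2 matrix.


A^T A = [[5, -1], [-1, 1]]
trace(A^T A) = 6, det(A^T A) = 4
discriminant = 6^2 - 4*4 = 20
Largest eigenvalue of A^T A = (trace + sqrt(disc))/2 = 5.2361
||T|| = sqrt(5.2361) = 2.2882

2.2882


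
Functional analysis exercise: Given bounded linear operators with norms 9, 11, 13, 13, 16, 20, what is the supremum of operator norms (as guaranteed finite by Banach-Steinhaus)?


By the Uniform Boundedness Principle, the supremum of norms is finite.
sup_k ||T_k|| = max(9, 11, 13, 13, 16, 20) = 20

20


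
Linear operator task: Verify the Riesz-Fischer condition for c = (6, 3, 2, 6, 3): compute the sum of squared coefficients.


sum |c_n|^2 = 6^2 + 3^2 + 2^2 + 6^2 + 3^2
= 36 + 9 + 4 + 36 + 9
= 94

94


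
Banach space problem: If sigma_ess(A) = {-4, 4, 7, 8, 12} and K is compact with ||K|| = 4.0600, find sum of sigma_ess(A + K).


By Weyl's theorem, the essential spectrum is invariant under compact perturbations.
sigma_ess(A + K) = sigma_ess(A) = {-4, 4, 7, 8, 12}
Sum = -4 + 4 + 7 + 8 + 12 = 27

27


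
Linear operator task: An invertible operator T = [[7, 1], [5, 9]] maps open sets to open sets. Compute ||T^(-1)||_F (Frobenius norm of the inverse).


det(T) = 7*9 - 1*5 = 58
T^(-1) = (1/58) * [[9, -1], [-5, 7]] = [[0.1552, -0.0172], [-0.0862, 0.1207]]
||T^(-1)||_F^2 = 0.1552^2 + (-0.0172)^2 + (-0.0862)^2 + 0.1207^2 = 0.0464
||T^(-1)||_F = sqrt(0.0464) = 0.2153

0.2153


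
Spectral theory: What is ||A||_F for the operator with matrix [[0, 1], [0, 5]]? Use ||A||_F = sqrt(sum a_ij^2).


||A||_F^2 = sum a_ij^2
= 0^2 + 1^2 + 0^2 + 5^2
= 0 + 1 + 0 + 25 = 26
||A||_F = sqrt(26) = 5.0990

5.0990


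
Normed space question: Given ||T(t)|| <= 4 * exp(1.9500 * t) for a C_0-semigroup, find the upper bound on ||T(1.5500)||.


||T(1.5500)|| <= 4 * exp(1.9500 * 1.5500)
= 4 * exp(3.0225)
= 4 * 20.5426
= 82.1703

82.1703


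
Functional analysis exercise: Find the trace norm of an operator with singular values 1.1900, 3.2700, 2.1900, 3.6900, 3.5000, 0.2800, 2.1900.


The nuclear norm is the sum of all singular values.
||T||_1 = 1.1900 + 3.2700 + 2.1900 + 3.6900 + 3.5000 + 0.2800 + 2.1900
= 16.3100

16.3100


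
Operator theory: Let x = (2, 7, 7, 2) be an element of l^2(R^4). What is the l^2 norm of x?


The l^2 norm = (sum |x_i|^2)^(1/2)
Sum of 2th powers = 4 + 49 + 49 + 4 = 106
||x||_2 = (106)^(1/2) = 10.2956

10.2956


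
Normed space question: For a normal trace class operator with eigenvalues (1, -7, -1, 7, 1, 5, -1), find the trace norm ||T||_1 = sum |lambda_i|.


For a normal operator, singular values equal |eigenvalues|.
Trace norm = sum |lambda_i| = 1 + 7 + 1 + 7 + 1 + 5 + 1
= 23

23


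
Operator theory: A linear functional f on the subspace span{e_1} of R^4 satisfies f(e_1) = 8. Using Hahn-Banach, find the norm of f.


The norm of f is given by ||f|| = sup_{||x||=1} |f(x)|.
On span{e_1}, ||e_1|| = 1, so ||f|| = |f(e_1)| / ||e_1||
= |8| / 1 = 8.0000

8.0000


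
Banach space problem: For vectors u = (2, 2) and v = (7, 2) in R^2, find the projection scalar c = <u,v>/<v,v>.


Computing <u,v> = 2*7 + 2*2 = 18
Computing <v,v> = 7^2 + 2^2 = 53
Projection coefficient = 18/53 = 0.3396

0.3396


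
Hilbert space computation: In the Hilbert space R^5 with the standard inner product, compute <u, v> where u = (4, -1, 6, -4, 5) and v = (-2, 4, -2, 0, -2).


Computing the standard inner product <u, v> = sum u_i * v_i
= 4*-2 + -1*4 + 6*-2 + -4*0 + 5*-2
= -8 + -4 + -12 + 0 + -10
= -34

-34


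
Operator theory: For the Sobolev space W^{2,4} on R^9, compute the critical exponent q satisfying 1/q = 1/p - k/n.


Using the Sobolev embedding formula: 1/q = 1/p - k/n
1/q = 1/4 - 2/9 = 1/36
q = 1/(1/36) = 36

36.0000


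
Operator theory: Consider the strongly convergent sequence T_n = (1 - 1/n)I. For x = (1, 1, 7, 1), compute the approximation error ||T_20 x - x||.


T_20 x - x = (1 - 1/20)x - x = -x/20
||x|| = sqrt(52) = 7.2111
||T_20 x - x|| = ||x||/20 = 7.2111/20 = 0.3606

0.3606


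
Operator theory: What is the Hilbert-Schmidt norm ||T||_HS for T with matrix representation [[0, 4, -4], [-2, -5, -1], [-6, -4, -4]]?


The Hilbert-Schmidt norm is sqrt(sum of squares of all entries).
Sum of squares = 0^2 + 4^2 + (-4)^2 + (-2)^2 + (-5)^2 + (-1)^2 + (-6)^2 + (-4)^2 + (-4)^2
= 0 + 16 + 16 + 4 + 25 + 1 + 36 + 16 + 16 = 130
||T||_HS = sqrt(130) = 11.4018

11.4018


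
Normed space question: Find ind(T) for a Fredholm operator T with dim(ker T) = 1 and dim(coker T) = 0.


The Fredholm index is defined as ind(T) = dim(ker T) - dim(coker T)
= 1 - 0
= 1

1


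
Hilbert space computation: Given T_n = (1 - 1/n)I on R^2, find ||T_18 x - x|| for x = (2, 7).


T_18 x - x = (1 - 1/18)x - x = -x/18
||x|| = sqrt(53) = 7.2801
||T_18 x - x|| = ||x||/18 = 7.2801/18 = 0.4045

0.4045


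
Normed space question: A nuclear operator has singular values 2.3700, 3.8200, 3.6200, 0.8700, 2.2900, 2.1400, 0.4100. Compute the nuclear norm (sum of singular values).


The nuclear norm is the sum of all singular values.
||T||_1 = 2.3700 + 3.8200 + 3.6200 + 0.8700 + 2.2900 + 2.1400 + 0.4100
= 15.5200

15.5200


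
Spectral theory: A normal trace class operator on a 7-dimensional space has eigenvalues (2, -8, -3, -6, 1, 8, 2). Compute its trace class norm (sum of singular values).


For a normal operator, singular values equal |eigenvalues|.
Trace norm = sum |lambda_i| = 2 + 8 + 3 + 6 + 1 + 8 + 2
= 30

30


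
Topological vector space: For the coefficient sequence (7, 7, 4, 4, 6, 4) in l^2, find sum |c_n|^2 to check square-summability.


sum |c_n|^2 = 7^2 + 7^2 + 4^2 + 4^2 + 6^2 + 4^2
= 49 + 49 + 16 + 16 + 36 + 16
= 182

182


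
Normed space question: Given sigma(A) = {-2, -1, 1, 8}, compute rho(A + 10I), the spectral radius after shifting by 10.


Spectrum of A + 10I = {8, 9, 11, 18}
Spectral radius = max |lambda| over the shifted spectrum
= max(8, 9, 11, 18) = 18

18


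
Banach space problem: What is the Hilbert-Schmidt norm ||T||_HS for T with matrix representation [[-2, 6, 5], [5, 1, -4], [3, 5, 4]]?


The Hilbert-Schmidt norm is sqrt(sum of squares of all entries).
Sum of squares = (-2)^2 + 6^2 + 5^2 + 5^2 + 1^2 + (-4)^2 + 3^2 + 5^2 + 4^2
= 4 + 36 + 25 + 25 + 1 + 16 + 9 + 25 + 16 = 157
||T||_HS = sqrt(157) = 12.5300

12.5300


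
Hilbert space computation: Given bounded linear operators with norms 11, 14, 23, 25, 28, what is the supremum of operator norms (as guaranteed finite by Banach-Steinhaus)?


By the Uniform Boundedness Principle, the supremum of norms is finite.
sup_k ||T_k|| = max(11, 14, 23, 25, 28) = 28

28


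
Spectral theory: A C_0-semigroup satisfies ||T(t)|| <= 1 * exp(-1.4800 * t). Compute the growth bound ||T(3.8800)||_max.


||T(3.8800)|| <= 1 * exp(-1.4800 * 3.8800)
= 1 * exp(-5.7424)
= 1 * 0.0032
= 0.0032

0.0032


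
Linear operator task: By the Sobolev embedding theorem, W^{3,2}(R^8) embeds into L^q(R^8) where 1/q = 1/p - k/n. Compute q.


Using the Sobolev embedding formula: 1/q = 1/p - k/n
1/q = 1/2 - 3/8 = 1/8
q = 1/(1/8) = 8

8.0000


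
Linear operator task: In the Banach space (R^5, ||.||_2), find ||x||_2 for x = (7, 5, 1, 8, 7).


The l^2 norm = (sum |x_i|^2)^(1/2)
Sum of 2th powers = 49 + 25 + 1 + 64 + 49 = 188
||x||_2 = (188)^(1/2) = 13.7113

13.7113


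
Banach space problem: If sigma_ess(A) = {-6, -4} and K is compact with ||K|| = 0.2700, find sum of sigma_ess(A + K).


By Weyl's theorem, the essential spectrum is invariant under compact perturbations.
sigma_ess(A + K) = sigma_ess(A) = {-6, -4}
Sum = -6 + -4 = -10

-10


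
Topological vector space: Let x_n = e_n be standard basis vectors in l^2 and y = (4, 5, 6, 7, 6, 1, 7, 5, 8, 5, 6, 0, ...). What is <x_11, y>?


x_11 = e_11 is the standard basis vector with 1 in position 11.
<x_11, y> = y_11 = 6
As n -> infinity, <x_n, y> -> 0, confirming weak convergence of (x_n) to 0.

6


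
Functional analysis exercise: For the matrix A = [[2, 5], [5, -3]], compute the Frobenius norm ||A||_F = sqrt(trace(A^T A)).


||A||_F^2 = sum a_ij^2
= 2^2 + 5^2 + 5^2 + (-3)^2
= 4 + 25 + 25 + 9 = 63
||A||_F = sqrt(63) = 7.9373

7.9373


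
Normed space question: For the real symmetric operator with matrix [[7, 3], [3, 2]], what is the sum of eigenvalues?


For a self-adjoint (symmetric) matrix, the eigenvalues are real.
The sum of eigenvalues equals the trace of the matrix.
trace = 7 + 2 = 9

9


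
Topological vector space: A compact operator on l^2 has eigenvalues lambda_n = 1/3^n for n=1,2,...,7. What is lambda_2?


The eigenvalue formula gives lambda_2 = 1/3^2
= 1/9
= 0.1111

0.1111


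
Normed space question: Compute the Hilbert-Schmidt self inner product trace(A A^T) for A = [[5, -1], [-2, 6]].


trace(A * A^T) = sum of squares of all entries
= 5^2 + (-1)^2 + (-2)^2 + 6^2
= 25 + 1 + 4 + 36
= 66

66


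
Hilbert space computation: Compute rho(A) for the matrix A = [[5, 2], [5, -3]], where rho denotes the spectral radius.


For a 2x2 matrix, eigenvalues satisfy lambda^2 - (trace)*lambda + det = 0
trace = 5 + -3 = 2
det = 5*-3 - 2*5 = -25
discriminant = 2^2 - 4*(-25) = 104
spectral radius = max |eigenvalue| = 6.0990

6.0990


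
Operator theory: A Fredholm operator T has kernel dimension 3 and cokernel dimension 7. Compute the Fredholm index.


The Fredholm index is defined as ind(T) = dim(ker T) - dim(coker T)
= 3 - 7
= -4

-4


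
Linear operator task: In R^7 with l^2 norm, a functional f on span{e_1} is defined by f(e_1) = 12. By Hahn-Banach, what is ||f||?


The norm of f is given by ||f|| = sup_{||x||=1} |f(x)|.
On span{e_1}, ||e_1|| = 1, so ||f|| = |f(e_1)| / ||e_1||
= |12| / 1 = 12.0000

12.0000


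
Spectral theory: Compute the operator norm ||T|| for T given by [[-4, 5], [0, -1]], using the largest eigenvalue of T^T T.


A^T A = [[16, -20], [-20, 26]]
trace(A^T A) = 42, det(A^T A) = 16
discriminant = 42^2 - 4*16 = 1700
Largest eigenvalue of A^T A = (trace + sqrt(disc))/2 = 41.6155
||T|| = sqrt(41.6155) = 6.4510

6.4510


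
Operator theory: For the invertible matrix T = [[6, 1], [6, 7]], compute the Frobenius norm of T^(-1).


det(T) = 6*7 - 1*6 = 36
T^(-1) = (1/36) * [[7, -1], [-6, 6]] = [[0.1944, -0.0278], [-0.1667, 0.1667]]
||T^(-1)||_F^2 = 0.1944^2 + (-0.0278)^2 + (-0.1667)^2 + 0.1667^2 = 0.0941
||T^(-1)||_F = sqrt(0.0941) = 0.3068

0.3068


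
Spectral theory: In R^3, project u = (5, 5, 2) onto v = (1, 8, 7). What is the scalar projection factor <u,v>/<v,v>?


Computing <u,v> = 5*1 + 5*8 + 2*7 = 59
Computing <v,v> = 1^2 + 8^2 + 7^2 = 114
Projection coefficient = 59/114 = 0.5175

0.5175


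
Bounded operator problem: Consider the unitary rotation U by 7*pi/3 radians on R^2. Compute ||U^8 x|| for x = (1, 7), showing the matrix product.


U is a rotation by theta = 7*pi/3
U^8 = rotation by 8*theta = 56*pi/3 = 2*pi/3 (mod 2*pi)
cos(2*pi/3) = -0.5000, sin(2*pi/3) = 0.8660
U^8 x = (-0.5000 * 1 - 0.8660 * 7, 0.8660 * 1 + -0.5000 * 7)
= (-6.5622, -2.6340)
||U^8 x|| = sqrt((-6.5622)^2 + (-2.6340)^2) = sqrt(50.0000) = 7.0711

7.0711


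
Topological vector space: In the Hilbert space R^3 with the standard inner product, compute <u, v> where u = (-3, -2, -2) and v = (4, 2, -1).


Computing the standard inner product <u, v> = sum u_i * v_i
= -3*4 + -2*2 + -2*-1
= -12 + -4 + 2
= -14

-14


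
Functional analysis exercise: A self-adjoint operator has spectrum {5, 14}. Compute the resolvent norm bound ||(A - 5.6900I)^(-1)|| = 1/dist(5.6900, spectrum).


dist(5.6900, {5, 14}) = min(|5.6900 - 5|, |5.6900 - 14|)
= min(0.6900, 8.3100) = 0.6900
Resolvent bound = 1/0.6900 = 1.4493

1.4493


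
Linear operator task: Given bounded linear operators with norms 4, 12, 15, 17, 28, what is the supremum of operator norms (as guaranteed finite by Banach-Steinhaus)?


By the Uniform Boundedness Principle, the supremum of norms is finite.
sup_k ||T_k|| = max(4, 12, 15, 17, 28) = 28

28


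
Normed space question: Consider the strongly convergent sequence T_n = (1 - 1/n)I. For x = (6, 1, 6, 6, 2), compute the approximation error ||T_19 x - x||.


T_19 x - x = (1 - 1/19)x - x = -x/19
||x|| = sqrt(113) = 10.6301
||T_19 x - x|| = ||x||/19 = 10.6301/19 = 0.5595

0.5595


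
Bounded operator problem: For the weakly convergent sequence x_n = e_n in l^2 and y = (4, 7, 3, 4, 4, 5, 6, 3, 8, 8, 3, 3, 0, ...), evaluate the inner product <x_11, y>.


x_11 = e_11 is the standard basis vector with 1 in position 11.
<x_11, y> = y_11 = 3
As n -> infinity, <x_n, y> -> 0, confirming weak convergence of (x_n) to 0.

3


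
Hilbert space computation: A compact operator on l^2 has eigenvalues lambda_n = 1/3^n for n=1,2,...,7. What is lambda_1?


The eigenvalue formula gives lambda_1 = 1/3^1
= 1/3
= 0.3333

0.3333
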